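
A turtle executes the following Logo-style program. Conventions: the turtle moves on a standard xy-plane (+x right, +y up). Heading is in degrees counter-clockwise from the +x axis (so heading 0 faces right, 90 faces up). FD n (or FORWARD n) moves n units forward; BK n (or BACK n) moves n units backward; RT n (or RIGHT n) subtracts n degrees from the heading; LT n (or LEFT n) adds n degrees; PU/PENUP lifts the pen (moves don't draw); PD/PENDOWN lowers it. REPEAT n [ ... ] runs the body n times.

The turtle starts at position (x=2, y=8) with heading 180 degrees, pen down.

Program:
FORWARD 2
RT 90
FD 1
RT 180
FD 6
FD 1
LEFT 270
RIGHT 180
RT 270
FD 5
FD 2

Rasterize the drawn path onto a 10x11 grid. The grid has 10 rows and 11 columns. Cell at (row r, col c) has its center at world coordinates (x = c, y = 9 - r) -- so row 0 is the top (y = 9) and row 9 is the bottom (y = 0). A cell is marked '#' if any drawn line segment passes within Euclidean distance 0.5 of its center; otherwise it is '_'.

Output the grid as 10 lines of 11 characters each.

Answer: #__________
###________
#__________
#__________
#__________
#__________
#__________
#__________
___________
___________

Derivation:
Segment 0: (2,8) -> (0,8)
Segment 1: (0,8) -> (0,9)
Segment 2: (0,9) -> (0,3)
Segment 3: (0,3) -> (0,2)
Segment 4: (0,2) -> (-0,7)
Segment 5: (-0,7) -> (-0,9)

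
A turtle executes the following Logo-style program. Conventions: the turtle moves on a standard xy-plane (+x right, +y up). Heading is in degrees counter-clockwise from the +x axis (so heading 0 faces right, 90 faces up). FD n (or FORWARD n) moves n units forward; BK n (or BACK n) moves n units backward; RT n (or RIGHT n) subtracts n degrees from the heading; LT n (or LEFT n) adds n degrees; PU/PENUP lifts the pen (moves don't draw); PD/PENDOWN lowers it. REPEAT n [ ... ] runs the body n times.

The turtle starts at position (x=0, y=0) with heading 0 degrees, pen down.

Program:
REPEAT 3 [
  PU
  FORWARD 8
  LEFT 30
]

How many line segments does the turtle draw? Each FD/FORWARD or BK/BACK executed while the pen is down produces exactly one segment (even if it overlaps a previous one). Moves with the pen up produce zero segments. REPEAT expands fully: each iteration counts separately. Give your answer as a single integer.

Executing turtle program step by step:
Start: pos=(0,0), heading=0, pen down
REPEAT 3 [
  -- iteration 1/3 --
  PU: pen up
  FD 8: (0,0) -> (8,0) [heading=0, move]
  LT 30: heading 0 -> 30
  -- iteration 2/3 --
  PU: pen up
  FD 8: (8,0) -> (14.928,4) [heading=30, move]
  LT 30: heading 30 -> 60
  -- iteration 3/3 --
  PU: pen up
  FD 8: (14.928,4) -> (18.928,10.928) [heading=60, move]
  LT 30: heading 60 -> 90
]
Final: pos=(18.928,10.928), heading=90, 0 segment(s) drawn
Segments drawn: 0

Answer: 0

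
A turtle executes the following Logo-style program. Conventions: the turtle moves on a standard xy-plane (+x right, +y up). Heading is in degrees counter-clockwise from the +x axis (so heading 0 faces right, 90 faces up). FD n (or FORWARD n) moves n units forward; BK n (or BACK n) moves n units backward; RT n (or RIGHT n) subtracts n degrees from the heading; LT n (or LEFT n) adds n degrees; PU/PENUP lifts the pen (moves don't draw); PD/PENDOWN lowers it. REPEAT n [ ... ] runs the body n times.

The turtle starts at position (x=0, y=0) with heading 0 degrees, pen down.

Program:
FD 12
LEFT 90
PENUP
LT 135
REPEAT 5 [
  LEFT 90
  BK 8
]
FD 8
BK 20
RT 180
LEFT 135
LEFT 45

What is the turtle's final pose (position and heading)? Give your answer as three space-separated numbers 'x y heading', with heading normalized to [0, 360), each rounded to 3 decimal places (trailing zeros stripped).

Executing turtle program step by step:
Start: pos=(0,0), heading=0, pen down
FD 12: (0,0) -> (12,0) [heading=0, draw]
LT 90: heading 0 -> 90
PU: pen up
LT 135: heading 90 -> 225
REPEAT 5 [
  -- iteration 1/5 --
  LT 90: heading 225 -> 315
  BK 8: (12,0) -> (6.343,5.657) [heading=315, move]
  -- iteration 2/5 --
  LT 90: heading 315 -> 45
  BK 8: (6.343,5.657) -> (0.686,0) [heading=45, move]
  -- iteration 3/5 --
  LT 90: heading 45 -> 135
  BK 8: (0.686,0) -> (6.343,-5.657) [heading=135, move]
  -- iteration 4/5 --
  LT 90: heading 135 -> 225
  BK 8: (6.343,-5.657) -> (12,0) [heading=225, move]
  -- iteration 5/5 --
  LT 90: heading 225 -> 315
  BK 8: (12,0) -> (6.343,5.657) [heading=315, move]
]
FD 8: (6.343,5.657) -> (12,0) [heading=315, move]
BK 20: (12,0) -> (-2.142,14.142) [heading=315, move]
RT 180: heading 315 -> 135
LT 135: heading 135 -> 270
LT 45: heading 270 -> 315
Final: pos=(-2.142,14.142), heading=315, 1 segment(s) drawn

Answer: -2.142 14.142 315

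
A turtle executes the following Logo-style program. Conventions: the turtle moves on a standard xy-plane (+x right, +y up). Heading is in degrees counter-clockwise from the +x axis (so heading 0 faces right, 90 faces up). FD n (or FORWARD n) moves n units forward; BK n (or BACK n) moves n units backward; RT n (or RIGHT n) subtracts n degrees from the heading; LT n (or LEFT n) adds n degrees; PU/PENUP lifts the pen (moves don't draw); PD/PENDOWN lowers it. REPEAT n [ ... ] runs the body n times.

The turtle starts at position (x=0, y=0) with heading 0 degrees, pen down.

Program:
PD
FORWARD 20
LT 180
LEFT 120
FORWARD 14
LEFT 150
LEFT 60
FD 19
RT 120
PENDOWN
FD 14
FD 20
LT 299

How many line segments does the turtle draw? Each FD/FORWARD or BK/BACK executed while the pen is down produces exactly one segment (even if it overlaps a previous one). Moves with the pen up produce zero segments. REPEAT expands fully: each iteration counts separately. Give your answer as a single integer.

Executing turtle program step by step:
Start: pos=(0,0), heading=0, pen down
PD: pen down
FD 20: (0,0) -> (20,0) [heading=0, draw]
LT 180: heading 0 -> 180
LT 120: heading 180 -> 300
FD 14: (20,0) -> (27,-12.124) [heading=300, draw]
LT 150: heading 300 -> 90
LT 60: heading 90 -> 150
FD 19: (27,-12.124) -> (10.546,-2.624) [heading=150, draw]
RT 120: heading 150 -> 30
PD: pen down
FD 14: (10.546,-2.624) -> (22.67,4.376) [heading=30, draw]
FD 20: (22.67,4.376) -> (39.99,14.376) [heading=30, draw]
LT 299: heading 30 -> 329
Final: pos=(39.99,14.376), heading=329, 5 segment(s) drawn
Segments drawn: 5

Answer: 5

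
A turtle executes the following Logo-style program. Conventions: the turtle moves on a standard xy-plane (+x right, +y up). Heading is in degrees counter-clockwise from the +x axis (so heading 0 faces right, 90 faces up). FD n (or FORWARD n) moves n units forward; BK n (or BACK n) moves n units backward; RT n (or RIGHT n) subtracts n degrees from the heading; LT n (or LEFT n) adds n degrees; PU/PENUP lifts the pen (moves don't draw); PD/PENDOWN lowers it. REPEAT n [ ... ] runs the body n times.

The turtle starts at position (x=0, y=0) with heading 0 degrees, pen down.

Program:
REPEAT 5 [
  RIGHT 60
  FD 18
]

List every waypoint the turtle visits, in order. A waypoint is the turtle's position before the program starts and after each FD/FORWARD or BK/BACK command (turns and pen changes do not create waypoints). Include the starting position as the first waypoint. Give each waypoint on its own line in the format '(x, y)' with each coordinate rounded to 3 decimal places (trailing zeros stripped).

Answer: (0, 0)
(9, -15.588)
(0, -31.177)
(-18, -31.177)
(-27, -15.588)
(-18, 0)

Derivation:
Executing turtle program step by step:
Start: pos=(0,0), heading=0, pen down
REPEAT 5 [
  -- iteration 1/5 --
  RT 60: heading 0 -> 300
  FD 18: (0,0) -> (9,-15.588) [heading=300, draw]
  -- iteration 2/5 --
  RT 60: heading 300 -> 240
  FD 18: (9,-15.588) -> (0,-31.177) [heading=240, draw]
  -- iteration 3/5 --
  RT 60: heading 240 -> 180
  FD 18: (0,-31.177) -> (-18,-31.177) [heading=180, draw]
  -- iteration 4/5 --
  RT 60: heading 180 -> 120
  FD 18: (-18,-31.177) -> (-27,-15.588) [heading=120, draw]
  -- iteration 5/5 --
  RT 60: heading 120 -> 60
  FD 18: (-27,-15.588) -> (-18,0) [heading=60, draw]
]
Final: pos=(-18,0), heading=60, 5 segment(s) drawn
Waypoints (6 total):
(0, 0)
(9, -15.588)
(0, -31.177)
(-18, -31.177)
(-27, -15.588)
(-18, 0)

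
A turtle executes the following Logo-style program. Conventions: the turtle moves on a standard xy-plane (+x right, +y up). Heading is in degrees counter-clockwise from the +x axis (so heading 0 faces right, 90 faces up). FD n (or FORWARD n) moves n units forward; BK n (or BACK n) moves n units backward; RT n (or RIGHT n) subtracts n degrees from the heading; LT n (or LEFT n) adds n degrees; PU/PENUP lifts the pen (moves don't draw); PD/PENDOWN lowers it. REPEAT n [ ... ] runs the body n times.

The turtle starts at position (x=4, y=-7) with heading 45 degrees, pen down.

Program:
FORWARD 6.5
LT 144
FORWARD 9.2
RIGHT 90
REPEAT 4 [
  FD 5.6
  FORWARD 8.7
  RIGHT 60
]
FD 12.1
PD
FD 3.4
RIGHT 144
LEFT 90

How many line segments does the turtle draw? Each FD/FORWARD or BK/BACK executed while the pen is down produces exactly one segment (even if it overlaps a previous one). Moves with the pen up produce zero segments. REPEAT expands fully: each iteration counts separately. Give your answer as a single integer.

Executing turtle program step by step:
Start: pos=(4,-7), heading=45, pen down
FD 6.5: (4,-7) -> (8.596,-2.404) [heading=45, draw]
LT 144: heading 45 -> 189
FD 9.2: (8.596,-2.404) -> (-0.491,-3.843) [heading=189, draw]
RT 90: heading 189 -> 99
REPEAT 4 [
  -- iteration 1/4 --
  FD 5.6: (-0.491,-3.843) -> (-1.367,1.688) [heading=99, draw]
  FD 8.7: (-1.367,1.688) -> (-2.728,10.281) [heading=99, draw]
  RT 60: heading 99 -> 39
  -- iteration 2/4 --
  FD 5.6: (-2.728,10.281) -> (1.624,13.805) [heading=39, draw]
  FD 8.7: (1.624,13.805) -> (8.386,19.28) [heading=39, draw]
  RT 60: heading 39 -> 339
  -- iteration 3/4 --
  FD 5.6: (8.386,19.28) -> (13.614,17.273) [heading=339, draw]
  FD 8.7: (13.614,17.273) -> (21.736,14.156) [heading=339, draw]
  RT 60: heading 339 -> 279
  -- iteration 4/4 --
  FD 5.6: (21.736,14.156) -> (22.612,8.625) [heading=279, draw]
  FD 8.7: (22.612,8.625) -> (23.973,0.032) [heading=279, draw]
  RT 60: heading 279 -> 219
]
FD 12.1: (23.973,0.032) -> (14.569,-7.583) [heading=219, draw]
PD: pen down
FD 3.4: (14.569,-7.583) -> (11.927,-9.723) [heading=219, draw]
RT 144: heading 219 -> 75
LT 90: heading 75 -> 165
Final: pos=(11.927,-9.723), heading=165, 12 segment(s) drawn
Segments drawn: 12

Answer: 12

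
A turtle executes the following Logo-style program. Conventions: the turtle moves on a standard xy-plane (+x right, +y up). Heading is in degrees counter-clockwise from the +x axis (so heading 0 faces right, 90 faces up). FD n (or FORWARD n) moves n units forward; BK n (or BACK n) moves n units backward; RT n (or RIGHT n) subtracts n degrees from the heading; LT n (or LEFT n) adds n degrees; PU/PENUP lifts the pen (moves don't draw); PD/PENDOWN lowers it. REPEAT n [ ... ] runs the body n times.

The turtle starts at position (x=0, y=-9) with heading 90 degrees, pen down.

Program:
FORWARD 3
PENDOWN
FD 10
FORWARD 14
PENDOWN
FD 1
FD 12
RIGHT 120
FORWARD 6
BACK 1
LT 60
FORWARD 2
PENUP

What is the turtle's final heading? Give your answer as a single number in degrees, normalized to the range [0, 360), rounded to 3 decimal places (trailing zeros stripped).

Answer: 30

Derivation:
Executing turtle program step by step:
Start: pos=(0,-9), heading=90, pen down
FD 3: (0,-9) -> (0,-6) [heading=90, draw]
PD: pen down
FD 10: (0,-6) -> (0,4) [heading=90, draw]
FD 14: (0,4) -> (0,18) [heading=90, draw]
PD: pen down
FD 1: (0,18) -> (0,19) [heading=90, draw]
FD 12: (0,19) -> (0,31) [heading=90, draw]
RT 120: heading 90 -> 330
FD 6: (0,31) -> (5.196,28) [heading=330, draw]
BK 1: (5.196,28) -> (4.33,28.5) [heading=330, draw]
LT 60: heading 330 -> 30
FD 2: (4.33,28.5) -> (6.062,29.5) [heading=30, draw]
PU: pen up
Final: pos=(6.062,29.5), heading=30, 8 segment(s) drawn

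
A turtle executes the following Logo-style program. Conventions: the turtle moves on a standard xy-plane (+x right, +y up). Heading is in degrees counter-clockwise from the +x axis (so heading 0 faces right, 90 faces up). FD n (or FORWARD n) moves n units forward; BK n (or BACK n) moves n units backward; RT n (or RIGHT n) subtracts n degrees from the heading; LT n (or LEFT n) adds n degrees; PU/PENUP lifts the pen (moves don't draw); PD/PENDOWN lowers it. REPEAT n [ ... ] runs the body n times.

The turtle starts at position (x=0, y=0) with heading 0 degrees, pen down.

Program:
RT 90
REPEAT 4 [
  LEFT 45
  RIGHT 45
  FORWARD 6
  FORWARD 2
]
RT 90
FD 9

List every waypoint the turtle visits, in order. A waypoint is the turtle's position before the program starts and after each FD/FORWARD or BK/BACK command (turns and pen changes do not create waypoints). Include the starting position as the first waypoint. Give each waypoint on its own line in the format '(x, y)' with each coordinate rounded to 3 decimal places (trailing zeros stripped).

Executing turtle program step by step:
Start: pos=(0,0), heading=0, pen down
RT 90: heading 0 -> 270
REPEAT 4 [
  -- iteration 1/4 --
  LT 45: heading 270 -> 315
  RT 45: heading 315 -> 270
  FD 6: (0,0) -> (0,-6) [heading=270, draw]
  FD 2: (0,-6) -> (0,-8) [heading=270, draw]
  -- iteration 2/4 --
  LT 45: heading 270 -> 315
  RT 45: heading 315 -> 270
  FD 6: (0,-8) -> (0,-14) [heading=270, draw]
  FD 2: (0,-14) -> (0,-16) [heading=270, draw]
  -- iteration 3/4 --
  LT 45: heading 270 -> 315
  RT 45: heading 315 -> 270
  FD 6: (0,-16) -> (0,-22) [heading=270, draw]
  FD 2: (0,-22) -> (0,-24) [heading=270, draw]
  -- iteration 4/4 --
  LT 45: heading 270 -> 315
  RT 45: heading 315 -> 270
  FD 6: (0,-24) -> (0,-30) [heading=270, draw]
  FD 2: (0,-30) -> (0,-32) [heading=270, draw]
]
RT 90: heading 270 -> 180
FD 9: (0,-32) -> (-9,-32) [heading=180, draw]
Final: pos=(-9,-32), heading=180, 9 segment(s) drawn
Waypoints (10 total):
(0, 0)
(0, -6)
(0, -8)
(0, -14)
(0, -16)
(0, -22)
(0, -24)
(0, -30)
(0, -32)
(-9, -32)

Answer: (0, 0)
(0, -6)
(0, -8)
(0, -14)
(0, -16)
(0, -22)
(0, -24)
(0, -30)
(0, -32)
(-9, -32)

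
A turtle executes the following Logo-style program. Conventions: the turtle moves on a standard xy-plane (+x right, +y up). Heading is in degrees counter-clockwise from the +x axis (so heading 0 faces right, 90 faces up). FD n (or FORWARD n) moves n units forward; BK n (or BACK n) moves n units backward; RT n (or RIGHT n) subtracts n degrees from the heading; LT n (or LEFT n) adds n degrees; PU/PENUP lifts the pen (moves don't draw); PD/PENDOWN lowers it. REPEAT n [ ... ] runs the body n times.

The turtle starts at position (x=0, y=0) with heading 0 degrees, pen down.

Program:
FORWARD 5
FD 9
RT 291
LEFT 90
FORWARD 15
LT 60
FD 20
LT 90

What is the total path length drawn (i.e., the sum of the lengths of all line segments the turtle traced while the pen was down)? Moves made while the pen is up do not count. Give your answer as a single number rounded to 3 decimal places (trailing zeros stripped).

Answer: 49

Derivation:
Executing turtle program step by step:
Start: pos=(0,0), heading=0, pen down
FD 5: (0,0) -> (5,0) [heading=0, draw]
FD 9: (5,0) -> (14,0) [heading=0, draw]
RT 291: heading 0 -> 69
LT 90: heading 69 -> 159
FD 15: (14,0) -> (-0.004,5.376) [heading=159, draw]
LT 60: heading 159 -> 219
FD 20: (-0.004,5.376) -> (-15.547,-7.211) [heading=219, draw]
LT 90: heading 219 -> 309
Final: pos=(-15.547,-7.211), heading=309, 4 segment(s) drawn

Segment lengths:
  seg 1: (0,0) -> (5,0), length = 5
  seg 2: (5,0) -> (14,0), length = 9
  seg 3: (14,0) -> (-0.004,5.376), length = 15
  seg 4: (-0.004,5.376) -> (-15.547,-7.211), length = 20
Total = 49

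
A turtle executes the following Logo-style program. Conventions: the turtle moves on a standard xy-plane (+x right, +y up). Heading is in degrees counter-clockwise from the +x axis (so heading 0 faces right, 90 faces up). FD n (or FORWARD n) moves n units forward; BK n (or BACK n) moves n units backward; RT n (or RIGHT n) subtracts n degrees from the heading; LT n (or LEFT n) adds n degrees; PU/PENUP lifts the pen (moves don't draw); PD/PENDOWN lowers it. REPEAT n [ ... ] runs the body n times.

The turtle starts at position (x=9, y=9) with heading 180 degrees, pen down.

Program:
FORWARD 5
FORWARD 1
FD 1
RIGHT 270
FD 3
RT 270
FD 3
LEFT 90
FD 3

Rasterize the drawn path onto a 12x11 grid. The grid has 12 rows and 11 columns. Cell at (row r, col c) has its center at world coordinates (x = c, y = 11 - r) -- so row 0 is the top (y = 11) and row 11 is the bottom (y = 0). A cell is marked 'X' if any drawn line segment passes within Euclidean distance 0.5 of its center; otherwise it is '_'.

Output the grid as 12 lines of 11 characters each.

Segment 0: (9,9) -> (4,9)
Segment 1: (4,9) -> (3,9)
Segment 2: (3,9) -> (2,9)
Segment 3: (2,9) -> (2,6)
Segment 4: (2,6) -> (5,6)
Segment 5: (5,6) -> (5,9)

Answer: ___________
___________
__XXXXXXXX_
__X__X_____
__X__X_____
__XXXX_____
___________
___________
___________
___________
___________
___________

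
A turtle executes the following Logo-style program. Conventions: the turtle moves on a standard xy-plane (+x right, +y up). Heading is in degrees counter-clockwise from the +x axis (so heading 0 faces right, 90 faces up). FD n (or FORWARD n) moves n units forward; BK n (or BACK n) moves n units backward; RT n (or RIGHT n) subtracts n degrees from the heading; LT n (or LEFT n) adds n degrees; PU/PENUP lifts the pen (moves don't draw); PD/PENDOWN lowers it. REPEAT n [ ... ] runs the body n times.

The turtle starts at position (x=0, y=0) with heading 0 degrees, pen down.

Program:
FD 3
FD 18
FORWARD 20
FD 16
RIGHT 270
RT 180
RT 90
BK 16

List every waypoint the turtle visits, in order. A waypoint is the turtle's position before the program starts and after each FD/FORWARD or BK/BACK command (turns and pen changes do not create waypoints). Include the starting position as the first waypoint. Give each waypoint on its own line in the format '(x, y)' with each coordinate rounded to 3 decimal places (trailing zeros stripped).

Answer: (0, 0)
(3, 0)
(21, 0)
(41, 0)
(57, 0)
(73, 0)

Derivation:
Executing turtle program step by step:
Start: pos=(0,0), heading=0, pen down
FD 3: (0,0) -> (3,0) [heading=0, draw]
FD 18: (3,0) -> (21,0) [heading=0, draw]
FD 20: (21,0) -> (41,0) [heading=0, draw]
FD 16: (41,0) -> (57,0) [heading=0, draw]
RT 270: heading 0 -> 90
RT 180: heading 90 -> 270
RT 90: heading 270 -> 180
BK 16: (57,0) -> (73,0) [heading=180, draw]
Final: pos=(73,0), heading=180, 5 segment(s) drawn
Waypoints (6 total):
(0, 0)
(3, 0)
(21, 0)
(41, 0)
(57, 0)
(73, 0)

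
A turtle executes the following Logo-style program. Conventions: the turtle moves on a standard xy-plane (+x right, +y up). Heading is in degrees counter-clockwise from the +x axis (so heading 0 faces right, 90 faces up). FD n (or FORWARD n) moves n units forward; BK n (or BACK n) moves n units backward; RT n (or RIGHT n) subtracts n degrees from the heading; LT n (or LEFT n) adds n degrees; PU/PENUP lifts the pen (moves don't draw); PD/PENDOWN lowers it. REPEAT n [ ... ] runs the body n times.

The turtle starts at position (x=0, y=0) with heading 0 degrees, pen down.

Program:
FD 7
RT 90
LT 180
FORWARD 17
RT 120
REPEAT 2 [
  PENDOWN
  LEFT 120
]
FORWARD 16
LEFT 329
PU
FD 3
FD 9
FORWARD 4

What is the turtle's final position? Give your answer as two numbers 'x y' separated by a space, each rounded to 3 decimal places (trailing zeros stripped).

Answer: -22.854 9.279

Derivation:
Executing turtle program step by step:
Start: pos=(0,0), heading=0, pen down
FD 7: (0,0) -> (7,0) [heading=0, draw]
RT 90: heading 0 -> 270
LT 180: heading 270 -> 90
FD 17: (7,0) -> (7,17) [heading=90, draw]
RT 120: heading 90 -> 330
REPEAT 2 [
  -- iteration 1/2 --
  PD: pen down
  LT 120: heading 330 -> 90
  -- iteration 2/2 --
  PD: pen down
  LT 120: heading 90 -> 210
]
FD 16: (7,17) -> (-6.856,9) [heading=210, draw]
LT 329: heading 210 -> 179
PU: pen up
FD 3: (-6.856,9) -> (-9.856,9.052) [heading=179, move]
FD 9: (-9.856,9.052) -> (-18.855,9.209) [heading=179, move]
FD 4: (-18.855,9.209) -> (-22.854,9.279) [heading=179, move]
Final: pos=(-22.854,9.279), heading=179, 3 segment(s) drawn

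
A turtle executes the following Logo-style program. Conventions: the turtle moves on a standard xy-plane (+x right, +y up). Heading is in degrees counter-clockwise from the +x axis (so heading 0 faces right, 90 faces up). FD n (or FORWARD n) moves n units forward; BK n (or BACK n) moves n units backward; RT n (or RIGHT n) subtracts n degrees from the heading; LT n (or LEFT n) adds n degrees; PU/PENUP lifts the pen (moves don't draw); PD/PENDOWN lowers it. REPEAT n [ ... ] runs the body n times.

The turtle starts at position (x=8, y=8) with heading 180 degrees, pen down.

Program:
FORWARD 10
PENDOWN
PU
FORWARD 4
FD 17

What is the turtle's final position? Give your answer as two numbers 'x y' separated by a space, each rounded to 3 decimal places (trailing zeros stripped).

Answer: -23 8

Derivation:
Executing turtle program step by step:
Start: pos=(8,8), heading=180, pen down
FD 10: (8,8) -> (-2,8) [heading=180, draw]
PD: pen down
PU: pen up
FD 4: (-2,8) -> (-6,8) [heading=180, move]
FD 17: (-6,8) -> (-23,8) [heading=180, move]
Final: pos=(-23,8), heading=180, 1 segment(s) drawn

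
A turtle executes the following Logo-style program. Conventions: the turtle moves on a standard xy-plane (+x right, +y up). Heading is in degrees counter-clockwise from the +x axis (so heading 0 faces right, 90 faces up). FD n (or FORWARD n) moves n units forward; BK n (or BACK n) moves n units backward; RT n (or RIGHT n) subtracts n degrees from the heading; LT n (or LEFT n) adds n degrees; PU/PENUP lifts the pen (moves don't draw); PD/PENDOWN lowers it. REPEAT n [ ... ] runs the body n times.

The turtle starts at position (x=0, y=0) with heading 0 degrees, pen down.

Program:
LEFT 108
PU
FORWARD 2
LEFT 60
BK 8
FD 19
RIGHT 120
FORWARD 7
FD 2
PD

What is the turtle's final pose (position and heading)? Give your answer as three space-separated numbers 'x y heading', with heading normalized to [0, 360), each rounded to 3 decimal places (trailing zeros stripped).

Executing turtle program step by step:
Start: pos=(0,0), heading=0, pen down
LT 108: heading 0 -> 108
PU: pen up
FD 2: (0,0) -> (-0.618,1.902) [heading=108, move]
LT 60: heading 108 -> 168
BK 8: (-0.618,1.902) -> (7.207,0.239) [heading=168, move]
FD 19: (7.207,0.239) -> (-11.378,4.189) [heading=168, move]
RT 120: heading 168 -> 48
FD 7: (-11.378,4.189) -> (-6.694,9.391) [heading=48, move]
FD 2: (-6.694,9.391) -> (-5.355,10.877) [heading=48, move]
PD: pen down
Final: pos=(-5.355,10.877), heading=48, 0 segment(s) drawn

Answer: -5.355 10.877 48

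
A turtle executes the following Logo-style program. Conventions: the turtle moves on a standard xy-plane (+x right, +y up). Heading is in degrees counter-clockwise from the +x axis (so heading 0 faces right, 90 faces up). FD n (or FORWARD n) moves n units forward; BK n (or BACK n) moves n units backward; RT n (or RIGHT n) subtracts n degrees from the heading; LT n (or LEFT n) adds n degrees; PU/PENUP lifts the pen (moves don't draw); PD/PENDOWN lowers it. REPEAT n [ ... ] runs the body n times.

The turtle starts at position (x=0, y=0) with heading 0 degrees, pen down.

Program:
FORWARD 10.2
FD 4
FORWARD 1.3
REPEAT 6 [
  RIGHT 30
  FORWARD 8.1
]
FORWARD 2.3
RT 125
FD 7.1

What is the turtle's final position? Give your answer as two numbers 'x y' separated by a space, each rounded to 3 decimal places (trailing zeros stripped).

Answer: 9.172 -24.414

Derivation:
Executing turtle program step by step:
Start: pos=(0,0), heading=0, pen down
FD 10.2: (0,0) -> (10.2,0) [heading=0, draw]
FD 4: (10.2,0) -> (14.2,0) [heading=0, draw]
FD 1.3: (14.2,0) -> (15.5,0) [heading=0, draw]
REPEAT 6 [
  -- iteration 1/6 --
  RT 30: heading 0 -> 330
  FD 8.1: (15.5,0) -> (22.515,-4.05) [heading=330, draw]
  -- iteration 2/6 --
  RT 30: heading 330 -> 300
  FD 8.1: (22.515,-4.05) -> (26.565,-11.065) [heading=300, draw]
  -- iteration 3/6 --
  RT 30: heading 300 -> 270
  FD 8.1: (26.565,-11.065) -> (26.565,-19.165) [heading=270, draw]
  -- iteration 4/6 --
  RT 30: heading 270 -> 240
  FD 8.1: (26.565,-19.165) -> (22.515,-26.18) [heading=240, draw]
  -- iteration 5/6 --
  RT 30: heading 240 -> 210
  FD 8.1: (22.515,-26.18) -> (15.5,-30.23) [heading=210, draw]
  -- iteration 6/6 --
  RT 30: heading 210 -> 180
  FD 8.1: (15.5,-30.23) -> (7.4,-30.23) [heading=180, draw]
]
FD 2.3: (7.4,-30.23) -> (5.1,-30.23) [heading=180, draw]
RT 125: heading 180 -> 55
FD 7.1: (5.1,-30.23) -> (9.172,-24.414) [heading=55, draw]
Final: pos=(9.172,-24.414), heading=55, 11 segment(s) drawn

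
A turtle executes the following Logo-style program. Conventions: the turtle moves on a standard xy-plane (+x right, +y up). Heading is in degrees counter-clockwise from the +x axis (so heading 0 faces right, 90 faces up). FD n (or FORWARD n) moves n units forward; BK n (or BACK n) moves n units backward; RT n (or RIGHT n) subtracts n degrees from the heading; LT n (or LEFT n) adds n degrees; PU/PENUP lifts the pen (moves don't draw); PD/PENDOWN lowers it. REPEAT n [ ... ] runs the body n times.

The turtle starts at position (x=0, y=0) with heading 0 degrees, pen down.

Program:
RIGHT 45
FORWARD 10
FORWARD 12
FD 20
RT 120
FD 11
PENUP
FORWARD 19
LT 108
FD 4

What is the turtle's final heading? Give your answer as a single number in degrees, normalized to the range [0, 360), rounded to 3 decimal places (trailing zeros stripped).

Executing turtle program step by step:
Start: pos=(0,0), heading=0, pen down
RT 45: heading 0 -> 315
FD 10: (0,0) -> (7.071,-7.071) [heading=315, draw]
FD 12: (7.071,-7.071) -> (15.556,-15.556) [heading=315, draw]
FD 20: (15.556,-15.556) -> (29.698,-29.698) [heading=315, draw]
RT 120: heading 315 -> 195
FD 11: (29.698,-29.698) -> (19.073,-32.545) [heading=195, draw]
PU: pen up
FD 19: (19.073,-32.545) -> (0.721,-37.463) [heading=195, move]
LT 108: heading 195 -> 303
FD 4: (0.721,-37.463) -> (2.899,-40.818) [heading=303, move]
Final: pos=(2.899,-40.818), heading=303, 4 segment(s) drawn

Answer: 303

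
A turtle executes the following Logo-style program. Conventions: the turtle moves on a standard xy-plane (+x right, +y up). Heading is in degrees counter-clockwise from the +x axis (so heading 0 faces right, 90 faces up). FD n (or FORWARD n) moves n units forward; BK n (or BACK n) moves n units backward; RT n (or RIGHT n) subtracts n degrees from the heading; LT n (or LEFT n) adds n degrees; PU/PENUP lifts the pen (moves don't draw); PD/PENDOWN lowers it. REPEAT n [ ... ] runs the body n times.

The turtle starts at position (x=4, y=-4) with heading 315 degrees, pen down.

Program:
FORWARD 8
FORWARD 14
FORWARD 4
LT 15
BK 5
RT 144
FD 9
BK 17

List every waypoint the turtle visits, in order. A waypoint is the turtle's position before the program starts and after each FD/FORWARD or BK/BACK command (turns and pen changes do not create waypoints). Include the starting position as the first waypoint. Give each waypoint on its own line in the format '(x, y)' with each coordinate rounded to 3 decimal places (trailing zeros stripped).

Answer: (4, -4)
(9.657, -9.657)
(19.556, -19.556)
(22.385, -22.385)
(18.055, -19.885)
(9.104, -20.826)
(26.011, -19.049)

Derivation:
Executing turtle program step by step:
Start: pos=(4,-4), heading=315, pen down
FD 8: (4,-4) -> (9.657,-9.657) [heading=315, draw]
FD 14: (9.657,-9.657) -> (19.556,-19.556) [heading=315, draw]
FD 4: (19.556,-19.556) -> (22.385,-22.385) [heading=315, draw]
LT 15: heading 315 -> 330
BK 5: (22.385,-22.385) -> (18.055,-19.885) [heading=330, draw]
RT 144: heading 330 -> 186
FD 9: (18.055,-19.885) -> (9.104,-20.826) [heading=186, draw]
BK 17: (9.104,-20.826) -> (26.011,-19.049) [heading=186, draw]
Final: pos=(26.011,-19.049), heading=186, 6 segment(s) drawn
Waypoints (7 total):
(4, -4)
(9.657, -9.657)
(19.556, -19.556)
(22.385, -22.385)
(18.055, -19.885)
(9.104, -20.826)
(26.011, -19.049)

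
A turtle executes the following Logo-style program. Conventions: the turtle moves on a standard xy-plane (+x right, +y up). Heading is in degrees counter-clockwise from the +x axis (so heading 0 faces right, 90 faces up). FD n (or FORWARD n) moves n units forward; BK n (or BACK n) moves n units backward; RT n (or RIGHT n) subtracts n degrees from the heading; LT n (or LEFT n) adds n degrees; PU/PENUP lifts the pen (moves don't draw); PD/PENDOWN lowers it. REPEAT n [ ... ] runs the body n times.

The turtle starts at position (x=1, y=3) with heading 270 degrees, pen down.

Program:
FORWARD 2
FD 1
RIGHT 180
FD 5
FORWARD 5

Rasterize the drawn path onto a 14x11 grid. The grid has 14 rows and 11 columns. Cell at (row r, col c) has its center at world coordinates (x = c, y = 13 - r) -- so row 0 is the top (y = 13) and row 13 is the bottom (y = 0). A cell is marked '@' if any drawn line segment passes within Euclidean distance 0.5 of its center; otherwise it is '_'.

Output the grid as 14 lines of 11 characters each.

Segment 0: (1,3) -> (1,1)
Segment 1: (1,1) -> (1,0)
Segment 2: (1,0) -> (1,5)
Segment 3: (1,5) -> (1,10)

Answer: ___________
___________
___________
_@_________
_@_________
_@_________
_@_________
_@_________
_@_________
_@_________
_@_________
_@_________
_@_________
_@_________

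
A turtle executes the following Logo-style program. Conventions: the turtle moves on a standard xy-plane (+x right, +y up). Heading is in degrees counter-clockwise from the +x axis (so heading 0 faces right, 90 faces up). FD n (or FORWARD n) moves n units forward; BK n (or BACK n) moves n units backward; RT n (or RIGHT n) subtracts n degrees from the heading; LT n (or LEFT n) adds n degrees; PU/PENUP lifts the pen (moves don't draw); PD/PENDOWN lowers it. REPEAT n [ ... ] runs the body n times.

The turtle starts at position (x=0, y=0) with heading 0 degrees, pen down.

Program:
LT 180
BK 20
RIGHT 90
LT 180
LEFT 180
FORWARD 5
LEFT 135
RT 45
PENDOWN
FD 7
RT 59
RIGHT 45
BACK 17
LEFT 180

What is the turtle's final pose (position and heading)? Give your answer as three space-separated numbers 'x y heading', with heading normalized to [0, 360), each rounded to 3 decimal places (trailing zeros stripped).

Executing turtle program step by step:
Start: pos=(0,0), heading=0, pen down
LT 180: heading 0 -> 180
BK 20: (0,0) -> (20,0) [heading=180, draw]
RT 90: heading 180 -> 90
LT 180: heading 90 -> 270
LT 180: heading 270 -> 90
FD 5: (20,0) -> (20,5) [heading=90, draw]
LT 135: heading 90 -> 225
RT 45: heading 225 -> 180
PD: pen down
FD 7: (20,5) -> (13,5) [heading=180, draw]
RT 59: heading 180 -> 121
RT 45: heading 121 -> 76
BK 17: (13,5) -> (8.887,-11.495) [heading=76, draw]
LT 180: heading 76 -> 256
Final: pos=(8.887,-11.495), heading=256, 4 segment(s) drawn

Answer: 8.887 -11.495 256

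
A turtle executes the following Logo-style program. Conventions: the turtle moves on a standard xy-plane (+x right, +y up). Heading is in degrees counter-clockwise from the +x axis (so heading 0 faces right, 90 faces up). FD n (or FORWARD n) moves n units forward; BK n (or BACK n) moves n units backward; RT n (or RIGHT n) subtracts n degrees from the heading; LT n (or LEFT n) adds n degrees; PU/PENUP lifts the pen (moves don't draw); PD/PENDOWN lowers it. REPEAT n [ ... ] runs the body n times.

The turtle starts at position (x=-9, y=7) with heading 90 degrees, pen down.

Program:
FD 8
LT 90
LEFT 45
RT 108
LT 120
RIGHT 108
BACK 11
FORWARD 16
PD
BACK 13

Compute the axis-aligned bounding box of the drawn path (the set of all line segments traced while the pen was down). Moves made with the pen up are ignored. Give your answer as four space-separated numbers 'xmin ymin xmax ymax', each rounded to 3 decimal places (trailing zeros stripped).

Answer: -12.147 6.451 -2.077 18.886

Derivation:
Executing turtle program step by step:
Start: pos=(-9,7), heading=90, pen down
FD 8: (-9,7) -> (-9,15) [heading=90, draw]
LT 90: heading 90 -> 180
LT 45: heading 180 -> 225
RT 108: heading 225 -> 117
LT 120: heading 117 -> 237
RT 108: heading 237 -> 129
BK 11: (-9,15) -> (-2.077,6.451) [heading=129, draw]
FD 16: (-2.077,6.451) -> (-12.147,18.886) [heading=129, draw]
PD: pen down
BK 13: (-12.147,18.886) -> (-3.965,8.783) [heading=129, draw]
Final: pos=(-3.965,8.783), heading=129, 4 segment(s) drawn

Segment endpoints: x in {-12.147, -9, -3.965, -2.077}, y in {6.451, 7, 8.783, 15, 18.886}
xmin=-12.147, ymin=6.451, xmax=-2.077, ymax=18.886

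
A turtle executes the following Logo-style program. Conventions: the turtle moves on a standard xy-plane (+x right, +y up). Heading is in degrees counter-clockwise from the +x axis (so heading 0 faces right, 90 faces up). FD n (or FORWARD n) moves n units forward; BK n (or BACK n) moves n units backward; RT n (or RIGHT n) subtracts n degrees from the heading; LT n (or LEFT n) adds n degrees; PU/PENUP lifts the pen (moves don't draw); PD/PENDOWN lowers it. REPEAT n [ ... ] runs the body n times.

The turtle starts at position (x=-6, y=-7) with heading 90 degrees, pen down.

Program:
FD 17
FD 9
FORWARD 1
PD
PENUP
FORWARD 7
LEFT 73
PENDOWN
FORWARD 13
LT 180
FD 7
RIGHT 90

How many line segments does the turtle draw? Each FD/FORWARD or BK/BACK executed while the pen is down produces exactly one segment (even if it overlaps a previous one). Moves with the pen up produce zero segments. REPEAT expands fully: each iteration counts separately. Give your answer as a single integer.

Executing turtle program step by step:
Start: pos=(-6,-7), heading=90, pen down
FD 17: (-6,-7) -> (-6,10) [heading=90, draw]
FD 9: (-6,10) -> (-6,19) [heading=90, draw]
FD 1: (-6,19) -> (-6,20) [heading=90, draw]
PD: pen down
PU: pen up
FD 7: (-6,20) -> (-6,27) [heading=90, move]
LT 73: heading 90 -> 163
PD: pen down
FD 13: (-6,27) -> (-18.432,30.801) [heading=163, draw]
LT 180: heading 163 -> 343
FD 7: (-18.432,30.801) -> (-11.738,28.754) [heading=343, draw]
RT 90: heading 343 -> 253
Final: pos=(-11.738,28.754), heading=253, 5 segment(s) drawn
Segments drawn: 5

Answer: 5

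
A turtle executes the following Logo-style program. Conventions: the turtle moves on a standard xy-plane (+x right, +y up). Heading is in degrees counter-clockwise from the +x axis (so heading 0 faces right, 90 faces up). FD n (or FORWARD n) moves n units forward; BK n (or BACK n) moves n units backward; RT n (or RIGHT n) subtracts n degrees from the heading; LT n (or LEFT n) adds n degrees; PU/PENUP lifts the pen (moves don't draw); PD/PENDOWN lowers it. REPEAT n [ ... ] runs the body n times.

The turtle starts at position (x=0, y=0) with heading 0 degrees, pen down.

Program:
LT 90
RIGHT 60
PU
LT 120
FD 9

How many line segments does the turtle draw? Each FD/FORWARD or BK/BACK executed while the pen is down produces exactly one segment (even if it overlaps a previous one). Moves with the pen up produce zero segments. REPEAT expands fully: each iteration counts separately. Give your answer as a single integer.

Answer: 0

Derivation:
Executing turtle program step by step:
Start: pos=(0,0), heading=0, pen down
LT 90: heading 0 -> 90
RT 60: heading 90 -> 30
PU: pen up
LT 120: heading 30 -> 150
FD 9: (0,0) -> (-7.794,4.5) [heading=150, move]
Final: pos=(-7.794,4.5), heading=150, 0 segment(s) drawn
Segments drawn: 0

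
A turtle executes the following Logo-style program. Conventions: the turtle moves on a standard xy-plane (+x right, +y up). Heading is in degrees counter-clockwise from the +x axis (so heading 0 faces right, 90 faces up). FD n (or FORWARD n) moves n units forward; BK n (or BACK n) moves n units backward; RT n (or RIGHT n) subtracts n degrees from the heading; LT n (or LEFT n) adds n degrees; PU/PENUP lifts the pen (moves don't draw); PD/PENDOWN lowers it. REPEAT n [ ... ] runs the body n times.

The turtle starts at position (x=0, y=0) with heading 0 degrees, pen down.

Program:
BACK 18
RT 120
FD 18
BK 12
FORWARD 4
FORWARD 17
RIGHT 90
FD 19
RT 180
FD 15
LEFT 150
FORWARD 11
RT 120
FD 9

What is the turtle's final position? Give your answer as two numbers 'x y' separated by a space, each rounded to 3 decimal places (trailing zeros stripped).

Executing turtle program step by step:
Start: pos=(0,0), heading=0, pen down
BK 18: (0,0) -> (-18,0) [heading=0, draw]
RT 120: heading 0 -> 240
FD 18: (-18,0) -> (-27,-15.588) [heading=240, draw]
BK 12: (-27,-15.588) -> (-21,-5.196) [heading=240, draw]
FD 4: (-21,-5.196) -> (-23,-8.66) [heading=240, draw]
FD 17: (-23,-8.66) -> (-31.5,-23.383) [heading=240, draw]
RT 90: heading 240 -> 150
FD 19: (-31.5,-23.383) -> (-47.954,-13.883) [heading=150, draw]
RT 180: heading 150 -> 330
FD 15: (-47.954,-13.883) -> (-34.964,-21.383) [heading=330, draw]
LT 150: heading 330 -> 120
FD 11: (-34.964,-21.383) -> (-40.464,-11.856) [heading=120, draw]
RT 120: heading 120 -> 0
FD 9: (-40.464,-11.856) -> (-31.464,-11.856) [heading=0, draw]
Final: pos=(-31.464,-11.856), heading=0, 9 segment(s) drawn

Answer: -31.464 -11.856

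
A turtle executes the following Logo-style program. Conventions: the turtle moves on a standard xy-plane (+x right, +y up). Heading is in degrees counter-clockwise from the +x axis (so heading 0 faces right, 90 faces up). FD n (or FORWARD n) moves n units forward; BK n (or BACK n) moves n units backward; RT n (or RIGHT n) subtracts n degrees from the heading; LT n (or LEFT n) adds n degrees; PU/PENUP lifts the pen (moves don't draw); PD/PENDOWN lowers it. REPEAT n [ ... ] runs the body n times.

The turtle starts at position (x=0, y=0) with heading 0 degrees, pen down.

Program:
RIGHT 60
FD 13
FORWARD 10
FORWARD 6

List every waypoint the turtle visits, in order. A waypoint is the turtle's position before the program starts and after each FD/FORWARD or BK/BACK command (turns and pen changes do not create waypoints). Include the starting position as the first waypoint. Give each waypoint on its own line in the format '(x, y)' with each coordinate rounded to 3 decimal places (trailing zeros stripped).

Answer: (0, 0)
(6.5, -11.258)
(11.5, -19.919)
(14.5, -25.115)

Derivation:
Executing turtle program step by step:
Start: pos=(0,0), heading=0, pen down
RT 60: heading 0 -> 300
FD 13: (0,0) -> (6.5,-11.258) [heading=300, draw]
FD 10: (6.5,-11.258) -> (11.5,-19.919) [heading=300, draw]
FD 6: (11.5,-19.919) -> (14.5,-25.115) [heading=300, draw]
Final: pos=(14.5,-25.115), heading=300, 3 segment(s) drawn
Waypoints (4 total):
(0, 0)
(6.5, -11.258)
(11.5, -19.919)
(14.5, -25.115)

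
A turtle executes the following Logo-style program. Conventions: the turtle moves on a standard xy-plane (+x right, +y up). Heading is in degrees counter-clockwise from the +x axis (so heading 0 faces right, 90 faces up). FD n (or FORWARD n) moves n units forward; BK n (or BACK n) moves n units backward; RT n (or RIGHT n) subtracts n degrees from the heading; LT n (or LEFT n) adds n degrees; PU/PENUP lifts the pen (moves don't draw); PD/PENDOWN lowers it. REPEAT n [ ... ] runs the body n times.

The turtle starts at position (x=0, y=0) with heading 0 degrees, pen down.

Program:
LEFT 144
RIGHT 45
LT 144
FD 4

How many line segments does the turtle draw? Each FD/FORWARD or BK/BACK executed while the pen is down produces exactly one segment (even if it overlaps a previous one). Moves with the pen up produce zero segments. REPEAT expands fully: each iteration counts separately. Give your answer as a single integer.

Executing turtle program step by step:
Start: pos=(0,0), heading=0, pen down
LT 144: heading 0 -> 144
RT 45: heading 144 -> 99
LT 144: heading 99 -> 243
FD 4: (0,0) -> (-1.816,-3.564) [heading=243, draw]
Final: pos=(-1.816,-3.564), heading=243, 1 segment(s) drawn
Segments drawn: 1

Answer: 1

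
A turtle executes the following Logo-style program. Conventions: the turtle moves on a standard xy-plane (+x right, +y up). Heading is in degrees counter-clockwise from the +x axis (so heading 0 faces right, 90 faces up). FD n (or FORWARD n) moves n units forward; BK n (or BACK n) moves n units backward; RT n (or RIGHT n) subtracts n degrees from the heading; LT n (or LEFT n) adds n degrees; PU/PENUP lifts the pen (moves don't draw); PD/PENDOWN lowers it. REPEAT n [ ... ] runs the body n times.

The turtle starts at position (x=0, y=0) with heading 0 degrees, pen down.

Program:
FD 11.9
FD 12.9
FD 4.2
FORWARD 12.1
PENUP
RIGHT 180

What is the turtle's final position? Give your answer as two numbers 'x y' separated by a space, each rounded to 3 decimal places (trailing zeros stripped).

Answer: 41.1 0

Derivation:
Executing turtle program step by step:
Start: pos=(0,0), heading=0, pen down
FD 11.9: (0,0) -> (11.9,0) [heading=0, draw]
FD 12.9: (11.9,0) -> (24.8,0) [heading=0, draw]
FD 4.2: (24.8,0) -> (29,0) [heading=0, draw]
FD 12.1: (29,0) -> (41.1,0) [heading=0, draw]
PU: pen up
RT 180: heading 0 -> 180
Final: pos=(41.1,0), heading=180, 4 segment(s) drawn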